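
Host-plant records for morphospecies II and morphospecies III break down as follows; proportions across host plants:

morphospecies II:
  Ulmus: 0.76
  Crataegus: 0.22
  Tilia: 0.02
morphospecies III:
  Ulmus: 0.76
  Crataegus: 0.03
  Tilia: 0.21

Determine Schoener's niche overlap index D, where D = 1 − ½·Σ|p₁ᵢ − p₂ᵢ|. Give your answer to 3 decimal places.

0.810

Σ|p₁ᵢ − p₂ᵢ| = 0.00 + 0.19 + 0.19 = 0.38
D = 1 − ½ × 0.38 = 1 − 0.190 = 0.81000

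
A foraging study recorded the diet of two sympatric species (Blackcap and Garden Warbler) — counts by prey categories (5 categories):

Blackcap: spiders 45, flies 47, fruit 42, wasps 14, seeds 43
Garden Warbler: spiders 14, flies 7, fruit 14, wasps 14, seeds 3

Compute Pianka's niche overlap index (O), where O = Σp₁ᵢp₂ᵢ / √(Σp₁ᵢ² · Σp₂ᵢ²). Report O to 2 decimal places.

0.82

Proportions for Blackcap (n=191): 45/191=0.2356, 47/191=0.2461, 42/191=0.2199, 14/191=0.0733, 43/191=0.2251
Proportions for Garden Warbler (n=52): 14/52=0.2692, 7/52=0.1346, 14/52=0.2692, 14/52=0.2692, 3/52=0.0577
Σ p₁ᵢp₂ᵢ = 0.063424 + 0.033125 + 0.059197 + 0.019732 + 0.012988 = 0.188466
Σp_1ᵢ² = 0.2356² + 0.2461² + 0.2199² + 0.0733² + 0.2251² = 0.055507 + 0.060565 + 0.048356 + 0.005373 + 0.050670 = 0.220471
Σp_2ᵢ² = 0.2692² + 0.1346² + 0.2692² + 0.2692² + 0.0577² = 0.072469 + 0.018117 + 0.072469 + 0.072469 + 0.003329 = 0.238853
O = 0.188466 / √(0.220471 × 0.238853) = 0.188466 / 0.2294780 = 0.8213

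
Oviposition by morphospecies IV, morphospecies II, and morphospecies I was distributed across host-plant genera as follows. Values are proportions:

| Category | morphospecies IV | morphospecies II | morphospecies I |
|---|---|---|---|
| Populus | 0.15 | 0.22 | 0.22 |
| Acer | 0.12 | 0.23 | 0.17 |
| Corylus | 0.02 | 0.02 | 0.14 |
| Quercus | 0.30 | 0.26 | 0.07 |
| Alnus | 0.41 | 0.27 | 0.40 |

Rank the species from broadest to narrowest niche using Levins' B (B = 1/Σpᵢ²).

Σp_IVᵢ² = 0.15² + 0.12² + 0.02² + 0.30² + 0.41² = 0.0225 + 0.0144 + 0.0004 + 0.0900 + 0.1681 = 0.2954
B_IV = 1 / 0.2954 = 3.3852
Σp_IIᵢ² = 0.22² + 0.23² + 0.02² + 0.26² + 0.27² = 0.0484 + 0.0529 + 0.0004 + 0.0676 + 0.0729 = 0.2422
B_II = 1 / 0.2422 = 4.1288
Σp_Iᵢ² = 0.22² + 0.17² + 0.14² + 0.07² + 0.40² = 0.0484 + 0.0289 + 0.0196 + 0.0049 + 0.1600 = 0.2618
B_I = 1 / 0.2618 = 3.8197
Ranking by B (broadest → narrowest): morphospecies II (4.13) > morphospecies I (3.82) > morphospecies IV (3.39)

morphospecies II > morphospecies I > morphospecies IV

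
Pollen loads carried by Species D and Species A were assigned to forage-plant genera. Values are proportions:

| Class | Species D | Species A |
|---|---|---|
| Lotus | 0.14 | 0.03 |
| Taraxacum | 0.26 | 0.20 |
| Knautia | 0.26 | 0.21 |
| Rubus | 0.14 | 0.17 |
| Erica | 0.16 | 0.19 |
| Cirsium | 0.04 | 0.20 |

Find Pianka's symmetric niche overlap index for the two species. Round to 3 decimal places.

0.884

Σ p₁ᵢp₂ᵢ = 0.0042 + 0.0520 + 0.0546 + 0.0238 + 0.0304 + 0.0080 = 0.1730
Σp_1ᵢ² = 0.14² + 0.26² + 0.26² + 0.14² + 0.16² + 0.04² = 0.0196 + 0.0676 + 0.0676 + 0.0196 + 0.0256 + 0.0016 = 0.2016
Σp_2ᵢ² = 0.03² + 0.20² + 0.21² + 0.17² + 0.19² + 0.20² = 0.0009 + 0.0400 + 0.0441 + 0.0289 + 0.0361 + 0.0400 = 0.1900
O = 0.1730 / √(0.2016 × 0.1900) = 0.1730 / 0.195714 = 0.88394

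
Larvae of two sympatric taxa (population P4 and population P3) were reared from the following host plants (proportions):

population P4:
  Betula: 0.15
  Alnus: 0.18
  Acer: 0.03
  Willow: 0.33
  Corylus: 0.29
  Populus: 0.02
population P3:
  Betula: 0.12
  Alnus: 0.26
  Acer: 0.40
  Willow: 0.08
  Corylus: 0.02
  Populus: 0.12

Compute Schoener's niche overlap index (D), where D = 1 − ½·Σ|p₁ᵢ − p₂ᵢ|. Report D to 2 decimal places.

0.45

Σ|p₁ᵢ − p₂ᵢ| = 0.03 + 0.08 + 0.37 + 0.25 + 0.27 + 0.10 = 1.10
D = 1 − ½ × 1.10 = 1 − 0.550 = 0.4500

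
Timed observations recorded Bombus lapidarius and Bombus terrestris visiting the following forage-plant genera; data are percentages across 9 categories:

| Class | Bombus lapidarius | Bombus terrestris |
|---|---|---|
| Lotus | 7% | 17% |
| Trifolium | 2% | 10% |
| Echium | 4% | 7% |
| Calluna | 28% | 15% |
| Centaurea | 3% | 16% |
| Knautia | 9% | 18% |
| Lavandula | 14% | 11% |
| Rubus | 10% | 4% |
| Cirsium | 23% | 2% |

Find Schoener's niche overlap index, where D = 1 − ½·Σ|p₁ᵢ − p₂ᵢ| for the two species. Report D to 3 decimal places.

0.570

Convert percentages to proportions (divide by 100).
Σ|p₁ᵢ − p₂ᵢ| = 0.10 + 0.08 + 0.03 + 0.13 + 0.13 + 0.09 + 0.03 + 0.06 + 0.21 = 0.86
D = 1 − ½ × 0.86 = 1 − 0.430 = 0.57000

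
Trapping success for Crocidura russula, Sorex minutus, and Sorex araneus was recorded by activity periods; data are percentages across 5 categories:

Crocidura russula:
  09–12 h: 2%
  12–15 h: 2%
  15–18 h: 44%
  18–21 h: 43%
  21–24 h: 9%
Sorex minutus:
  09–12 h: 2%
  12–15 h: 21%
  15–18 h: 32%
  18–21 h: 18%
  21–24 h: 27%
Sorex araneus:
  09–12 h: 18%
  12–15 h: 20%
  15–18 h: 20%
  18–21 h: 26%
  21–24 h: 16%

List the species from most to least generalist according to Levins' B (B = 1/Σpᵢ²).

Convert percentages to proportions (divide by 100).
Σp_russᵢ² = 0.02² + 0.02² + 0.44² + 0.43² + 0.09² = 0.0004 + 0.0004 + 0.1936 + 0.1849 + 0.0081 = 0.3874
B_russ = 1 / 0.3874 = 2.5813
Σp_minuᵢ² = 0.02² + 0.21² + 0.32² + 0.18² + 0.27² = 0.0004 + 0.0441 + 0.1024 + 0.0324 + 0.0729 = 0.2522
B_minu = 1 / 0.2522 = 3.9651
Σp_aranᵢ² = 0.18² + 0.20² + 0.20² + 0.26² + 0.16² = 0.0324 + 0.0400 + 0.0400 + 0.0676 + 0.0256 = 0.2056
B_aran = 1 / 0.2056 = 4.8638
Ranking by B (broadest → narrowest): Sorex araneus (4.86) > Sorex minutus (3.97) > Crocidura russula (2.58)

Sorex araneus > Sorex minutus > Crocidura russula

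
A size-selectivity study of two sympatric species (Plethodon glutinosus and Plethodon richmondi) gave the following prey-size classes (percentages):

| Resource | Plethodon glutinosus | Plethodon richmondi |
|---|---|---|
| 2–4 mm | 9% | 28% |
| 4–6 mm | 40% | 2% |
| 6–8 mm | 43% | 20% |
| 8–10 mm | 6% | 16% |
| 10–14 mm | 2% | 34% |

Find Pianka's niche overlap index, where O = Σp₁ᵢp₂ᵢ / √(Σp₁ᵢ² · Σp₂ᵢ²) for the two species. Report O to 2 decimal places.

Convert percentages to proportions (divide by 100).
Σ p₁ᵢp₂ᵢ = 0.0252 + 0.0080 + 0.0860 + 0.0096 + 0.0068 = 0.1356
Σp_1ᵢ² = 0.09² + 0.40² + 0.43² + 0.06² + 0.02² = 0.0081 + 0.1600 + 0.1849 + 0.0036 + 0.0004 = 0.3570
Σp_2ᵢ² = 0.28² + 0.02² + 0.20² + 0.16² + 0.34² = 0.0784 + 0.0004 + 0.0400 + 0.0256 + 0.1156 = 0.2600
O = 0.1356 / √(0.3570 × 0.2600) = 0.1356 / 0.30466 = 0.4451

0.45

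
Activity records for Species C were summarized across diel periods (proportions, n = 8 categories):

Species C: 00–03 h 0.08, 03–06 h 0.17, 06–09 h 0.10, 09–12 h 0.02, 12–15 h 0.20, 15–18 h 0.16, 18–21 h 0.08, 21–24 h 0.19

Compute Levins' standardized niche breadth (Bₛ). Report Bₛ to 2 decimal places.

Σpᵢ² = 0.08² + 0.17² + 0.10² + 0.02² + 0.20² + 0.16² + 0.08² + 0.19² = 0.0064 + 0.0289 + 0.0100 + 0.0004 + 0.0400 + 0.0256 + 0.0064 + 0.0361 = 0.1538
B = 1 / 0.1538 = 6.5020
Bₛ = (B − 1)/(n − 1) = (6.5020 − 1)/(8 − 1) = 5.5020/7 = 0.7860

0.79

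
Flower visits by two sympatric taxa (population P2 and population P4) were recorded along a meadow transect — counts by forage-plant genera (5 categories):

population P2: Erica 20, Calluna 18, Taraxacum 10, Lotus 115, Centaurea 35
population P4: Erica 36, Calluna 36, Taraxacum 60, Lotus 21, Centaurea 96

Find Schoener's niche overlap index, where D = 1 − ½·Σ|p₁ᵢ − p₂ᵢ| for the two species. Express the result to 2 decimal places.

Proportions for population P2 (n=198): 20/198=0.1010, 18/198=0.0909, 10/198=0.0505, 115/198=0.5808, 35/198=0.1768
Proportions for population P4 (n=249): 36/249=0.1446, 36/249=0.1446, 60/249=0.2410, 21/249=0.0843, 96/249=0.3855
Σ|p₁ᵢ − p₂ᵢ| = 0.0436 + 0.0537 + 0.1905 + 0.4965 + 0.2087 = 0.9930
D = 1 − ½ × 0.9930 = 1 − 0.49650 = 0.50350

0.50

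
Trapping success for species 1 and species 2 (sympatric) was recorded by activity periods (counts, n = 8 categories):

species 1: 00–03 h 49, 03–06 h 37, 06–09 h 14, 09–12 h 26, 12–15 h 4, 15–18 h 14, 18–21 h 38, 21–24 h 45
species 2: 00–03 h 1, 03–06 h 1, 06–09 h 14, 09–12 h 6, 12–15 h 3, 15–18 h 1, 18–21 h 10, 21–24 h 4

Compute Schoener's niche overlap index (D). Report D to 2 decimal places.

0.54

Proportions for species 1 (n=227): 49/227=0.2159, 37/227=0.1630, 14/227=0.0617, 26/227=0.1145, 4/227=0.0176, 14/227=0.0617, 38/227=0.1674, 45/227=0.1982
Proportions for species 2 (n=40): 1/40=0.0250, 1/40=0.0250, 14/40=0.3500, 6/40=0.1500, 3/40=0.0750, 1/40=0.0250, 10/40=0.2500, 4/40=0.1000
Σ|p₁ᵢ − p₂ᵢ| = 0.1909 + 0.1380 + 0.2883 + 0.0355 + 0.0574 + 0.0367 + 0.0826 + 0.0982 = 0.9276
D = 1 − ½ × 0.9276 = 1 − 0.46380 = 0.53620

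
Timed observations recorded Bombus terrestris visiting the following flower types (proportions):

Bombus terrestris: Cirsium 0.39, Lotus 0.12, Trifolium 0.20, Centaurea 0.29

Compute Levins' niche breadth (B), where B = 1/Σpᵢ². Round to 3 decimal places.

3.441

Σpᵢ² = 0.39² + 0.12² + 0.20² + 0.29² = 0.1521 + 0.0144 + 0.0400 + 0.0841 = 0.2906
B = 1 / 0.2906 = 3.44116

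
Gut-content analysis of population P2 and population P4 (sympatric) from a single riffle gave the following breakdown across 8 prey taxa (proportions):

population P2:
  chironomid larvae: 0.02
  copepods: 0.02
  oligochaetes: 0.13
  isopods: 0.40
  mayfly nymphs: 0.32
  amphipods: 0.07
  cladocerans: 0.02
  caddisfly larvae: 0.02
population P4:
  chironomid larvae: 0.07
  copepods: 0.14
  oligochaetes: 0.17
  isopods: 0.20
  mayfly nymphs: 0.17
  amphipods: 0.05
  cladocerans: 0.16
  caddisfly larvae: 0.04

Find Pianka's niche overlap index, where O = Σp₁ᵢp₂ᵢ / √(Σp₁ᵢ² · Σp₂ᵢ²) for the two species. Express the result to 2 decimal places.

0.81

Σ p₁ᵢp₂ᵢ = 0.0014 + 0.0028 + 0.0221 + 0.0800 + 0.0544 + 0.0035 + 0.0032 + 0.0008 = 0.1682
Σp_1ᵢ² = 0.02² + 0.02² + 0.13² + 0.40² + 0.32² + 0.07² + 0.02² + 0.02² = 0.0004 + 0.0004 + 0.0169 + 0.1600 + 0.1024 + 0.0049 + 0.0004 + 0.0004 = 0.2858
Σp_2ᵢ² = 0.07² + 0.14² + 0.17² + 0.20² + 0.17² + 0.05² + 0.16² + 0.04² = 0.0049 + 0.0196 + 0.0289 + 0.0400 + 0.0289 + 0.0025 + 0.0256 + 0.0016 = 0.1520
O = 0.1682 / √(0.2858 × 0.1520) = 0.1682 / 0.20843 = 0.8070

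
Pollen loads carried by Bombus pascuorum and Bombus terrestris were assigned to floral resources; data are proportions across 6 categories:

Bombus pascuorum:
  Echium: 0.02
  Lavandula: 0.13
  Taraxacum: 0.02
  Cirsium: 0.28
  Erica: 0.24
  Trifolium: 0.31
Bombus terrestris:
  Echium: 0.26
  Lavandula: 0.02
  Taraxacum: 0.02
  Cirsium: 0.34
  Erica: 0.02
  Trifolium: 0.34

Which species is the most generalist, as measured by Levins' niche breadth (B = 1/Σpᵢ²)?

Bombus pascuorum

Σp_pascᵢ² = 0.02² + 0.13² + 0.02² + 0.28² + 0.24² + 0.31² = 0.0004 + 0.0169 + 0.0004 + 0.0784 + 0.0576 + 0.0961 = 0.2498
B_pasc = 1 / 0.2498 = 4.0032
Σp_terrᵢ² = 0.26² + 0.02² + 0.02² + 0.34² + 0.02² + 0.34² = 0.0676 + 0.0004 + 0.0004 + 0.1156 + 0.0004 + 0.1156 = 0.3000
B_terr = 1 / 0.3000 = 3.3333
Highest B → broadest niche (most generalist): Bombus pascuorum (B = 4.00).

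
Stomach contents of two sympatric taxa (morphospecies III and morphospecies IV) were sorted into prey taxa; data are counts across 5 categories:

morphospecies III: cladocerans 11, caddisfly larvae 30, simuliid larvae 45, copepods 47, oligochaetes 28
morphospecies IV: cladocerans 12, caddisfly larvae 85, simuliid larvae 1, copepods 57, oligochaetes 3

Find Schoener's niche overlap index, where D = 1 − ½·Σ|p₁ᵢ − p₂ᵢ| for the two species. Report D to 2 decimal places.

0.57

Proportions for morphospecies III (n=161): 11/161=0.0683, 30/161=0.1863, 45/161=0.2795, 47/161=0.2919, 28/161=0.1739
Proportions for morphospecies IV (n=158): 12/158=0.0759, 85/158=0.5380, 1/158=0.0063, 57/158=0.3608, 3/158=0.0190
Σ|p₁ᵢ − p₂ᵢ| = 0.0076 + 0.3517 + 0.2732 + 0.0689 + 0.1549 = 0.8563
D = 1 − ½ × 0.8563 = 1 − 0.42815 = 0.57185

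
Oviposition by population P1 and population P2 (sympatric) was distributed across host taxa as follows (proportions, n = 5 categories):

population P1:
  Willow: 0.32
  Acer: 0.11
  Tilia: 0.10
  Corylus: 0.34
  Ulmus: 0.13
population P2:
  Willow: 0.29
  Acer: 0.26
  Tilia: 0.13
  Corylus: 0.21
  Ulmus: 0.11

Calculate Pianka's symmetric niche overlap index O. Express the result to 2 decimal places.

Σ p₁ᵢp₂ᵢ = 0.0928 + 0.0286 + 0.0130 + 0.0714 + 0.0143 = 0.2201
Σp_1ᵢ² = 0.32² + 0.11² + 0.10² + 0.34² + 0.13² = 0.1024 + 0.0121 + 0.0100 + 0.1156 + 0.0169 = 0.2570
Σp_2ᵢ² = 0.29² + 0.26² + 0.13² + 0.21² + 0.11² = 0.0841 + 0.0676 + 0.0169 + 0.0441 + 0.0121 = 0.2248
O = 0.2201 / √(0.2570 × 0.2248) = 0.2201 / 0.24036 = 0.9157

0.92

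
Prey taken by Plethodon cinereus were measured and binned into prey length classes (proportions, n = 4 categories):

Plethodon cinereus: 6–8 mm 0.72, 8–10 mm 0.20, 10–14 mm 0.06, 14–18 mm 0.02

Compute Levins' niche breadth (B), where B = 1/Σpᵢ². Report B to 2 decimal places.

Σpᵢ² = 0.72² + 0.20² + 0.06² + 0.02² = 0.5184 + 0.0400 + 0.0036 + 0.0004 = 0.5624
B = 1 / 0.5624 = 1.7781

1.78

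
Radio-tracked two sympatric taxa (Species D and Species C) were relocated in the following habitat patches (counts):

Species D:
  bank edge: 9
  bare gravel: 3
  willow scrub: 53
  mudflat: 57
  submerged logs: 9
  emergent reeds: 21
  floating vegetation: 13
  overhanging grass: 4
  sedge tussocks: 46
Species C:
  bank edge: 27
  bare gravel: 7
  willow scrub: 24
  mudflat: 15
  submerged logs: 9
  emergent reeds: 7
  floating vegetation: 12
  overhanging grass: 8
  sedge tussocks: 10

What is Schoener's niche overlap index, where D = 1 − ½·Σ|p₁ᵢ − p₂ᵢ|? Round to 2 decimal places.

0.65

Proportions for Species D (n=215): 9/215=0.0419, 3/215=0.0140, 53/215=0.2465, 57/215=0.2651, 9/215=0.0419, 21/215=0.0977, 13/215=0.0605, 4/215=0.0186, 46/215=0.2140
Proportions for Species C (n=119): 27/119=0.2269, 7/119=0.0588, 24/119=0.2017, 15/119=0.1261, 9/119=0.0756, 7/119=0.0588, 12/119=0.1008, 8/119=0.0672, 10/119=0.0840
Σ|p₁ᵢ − p₂ᵢ| = 0.1850 + 0.0448 + 0.0448 + 0.1390 + 0.0337 + 0.0389 + 0.0403 + 0.0486 + 0.1300 = 0.7051
D = 1 − ½ × 0.7051 = 1 − 0.35255 = 0.64745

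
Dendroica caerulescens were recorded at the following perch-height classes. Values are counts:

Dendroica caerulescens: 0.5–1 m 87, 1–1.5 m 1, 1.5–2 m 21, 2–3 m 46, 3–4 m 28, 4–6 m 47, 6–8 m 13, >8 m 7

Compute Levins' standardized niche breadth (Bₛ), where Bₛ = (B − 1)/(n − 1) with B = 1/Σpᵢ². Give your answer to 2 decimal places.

Proportions for Dendroica caerulescens (n=250): 87/250=0.3480, 1/250=0.0040, 21/250=0.0840, 46/250=0.1840, 28/250=0.1120, 47/250=0.1880, 13/250=0.0520, 7/250=0.0280
Σpᵢ² = 0.3480² + 0.0040² + 0.0840² + 0.1840² + 0.1120² + 0.1880² + 0.0520² + 0.0280² = 0.121104 + 0.000016 + 0.007056 + 0.033856 + 0.012544 + 0.035344 + 0.002704 + 0.000784 = 0.213408
B = 1 / 0.213408 = 4.6859
Bₛ = (B − 1)/(n − 1) = (4.6859 − 1)/(8 − 1) = 3.6859/7 = 0.5266

0.53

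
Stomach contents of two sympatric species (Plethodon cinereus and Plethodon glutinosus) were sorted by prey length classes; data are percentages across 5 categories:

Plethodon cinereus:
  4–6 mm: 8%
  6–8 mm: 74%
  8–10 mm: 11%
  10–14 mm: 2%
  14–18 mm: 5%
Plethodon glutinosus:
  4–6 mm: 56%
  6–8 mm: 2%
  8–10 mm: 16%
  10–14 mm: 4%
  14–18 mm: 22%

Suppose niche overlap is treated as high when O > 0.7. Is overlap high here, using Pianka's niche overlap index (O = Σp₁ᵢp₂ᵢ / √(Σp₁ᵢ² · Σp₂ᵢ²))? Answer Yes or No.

Convert percentages to proportions (divide by 100).
Σ p₁ᵢp₂ᵢ = 0.0448 + 0.0148 + 0.0176 + 0.0008 + 0.0110 = 0.0890
Σp_1ᵢ² = 0.08² + 0.74² + 0.11² + 0.02² + 0.05² = 0.0064 + 0.5476 + 0.0121 + 0.0004 + 0.0025 = 0.5690
Σp_2ᵢ² = 0.56² + 0.02² + 0.16² + 0.04² + 0.22² = 0.3136 + 0.0004 + 0.0256 + 0.0016 + 0.0484 = 0.3896
O = 0.0890 / √(0.5690 × 0.3896) = 0.0890 / 0.47083 = 0.1890
O = 0.1890 < 0.7 → No.

No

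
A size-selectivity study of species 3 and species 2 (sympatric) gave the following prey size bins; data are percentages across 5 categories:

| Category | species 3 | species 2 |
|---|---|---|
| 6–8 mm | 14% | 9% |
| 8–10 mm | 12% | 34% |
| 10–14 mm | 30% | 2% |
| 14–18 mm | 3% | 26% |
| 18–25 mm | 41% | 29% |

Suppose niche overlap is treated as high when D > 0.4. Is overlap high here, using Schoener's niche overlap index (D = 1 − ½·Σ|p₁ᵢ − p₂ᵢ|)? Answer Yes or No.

Convert percentages to proportions (divide by 100).
Σ|p₁ᵢ − p₂ᵢ| = 0.05 + 0.22 + 0.28 + 0.23 + 0.12 = 0.90
D = 1 − ½ × 0.90 = 1 − 0.450 = 0.5500
D = 0.5500 > 0.4 → Yes.

Yes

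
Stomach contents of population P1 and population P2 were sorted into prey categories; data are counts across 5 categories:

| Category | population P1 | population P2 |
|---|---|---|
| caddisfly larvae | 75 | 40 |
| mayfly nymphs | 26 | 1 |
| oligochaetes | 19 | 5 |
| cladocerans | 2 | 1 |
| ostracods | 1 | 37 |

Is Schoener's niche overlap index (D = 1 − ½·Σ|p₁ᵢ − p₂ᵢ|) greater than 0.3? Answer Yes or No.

Proportions for population P1 (n=123): 75/123=0.6098, 26/123=0.2114, 19/123=0.1545, 2/123=0.0163, 1/123=0.0081
Proportions for population P2 (n=84): 40/84=0.4762, 1/84=0.0119, 5/84=0.0595, 1/84=0.0119, 37/84=0.4405
Σ|p₁ᵢ − p₂ᵢ| = 0.1336 + 0.1995 + 0.0950 + 0.0044 + 0.4324 = 0.8649
D = 1 − ½ × 0.8649 = 1 − 0.43245 = 0.56755
D = 0.56755 > 0.3 → Yes.

Yes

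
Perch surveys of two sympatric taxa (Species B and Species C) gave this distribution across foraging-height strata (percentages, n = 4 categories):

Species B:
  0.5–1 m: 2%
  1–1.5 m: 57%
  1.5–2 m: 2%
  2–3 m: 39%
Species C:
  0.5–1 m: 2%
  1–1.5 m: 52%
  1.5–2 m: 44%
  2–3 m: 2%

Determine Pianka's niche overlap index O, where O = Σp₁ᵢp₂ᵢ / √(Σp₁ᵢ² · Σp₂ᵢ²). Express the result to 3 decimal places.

0.665

Convert percentages to proportions (divide by 100).
Σ p₁ᵢp₂ᵢ = 0.0004 + 0.2964 + 0.0088 + 0.0078 = 0.3134
Σp_1ᵢ² = 0.02² + 0.57² + 0.02² + 0.39² = 0.0004 + 0.3249 + 0.0004 + 0.1521 = 0.4778
Σp_2ᵢ² = 0.02² + 0.52² + 0.44² + 0.02² = 0.0004 + 0.2704 + 0.1936 + 0.0004 = 0.4648
O = 0.3134 / √(0.4778 × 0.4648) = 0.3134 / 0.471255 = 0.66503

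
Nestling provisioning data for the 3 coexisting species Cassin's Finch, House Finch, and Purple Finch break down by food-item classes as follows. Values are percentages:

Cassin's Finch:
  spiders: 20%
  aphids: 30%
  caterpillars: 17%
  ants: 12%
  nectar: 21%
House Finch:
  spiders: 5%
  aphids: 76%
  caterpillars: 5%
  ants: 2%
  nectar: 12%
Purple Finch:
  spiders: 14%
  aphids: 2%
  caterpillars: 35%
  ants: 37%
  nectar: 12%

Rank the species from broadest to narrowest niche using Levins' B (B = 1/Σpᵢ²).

Convert percentages to proportions (divide by 100).
Σp_Cassᵢ² = 0.20² + 0.30² + 0.17² + 0.12² + 0.21² = 0.0400 + 0.0900 + 0.0289 + 0.0144 + 0.0441 = 0.2174
B_Cass = 1 / 0.2174 = 4.5998
Σp_Housᵢ² = 0.05² + 0.76² + 0.05² + 0.02² + 0.12² = 0.0025 + 0.5776 + 0.0025 + 0.0004 + 0.0144 = 0.5974
B_Hous = 1 / 0.5974 = 1.6739
Σp_Purpᵢ² = 0.14² + 0.02² + 0.35² + 0.37² + 0.12² = 0.0196 + 0.0004 + 0.1225 + 0.1369 + 0.0144 = 0.2938
B_Purp = 1 / 0.2938 = 3.4037
Ranking by B (broadest → narrowest): Cassin's Finch (4.60) > Purple Finch (3.40) > House Finch (1.67)

Cassin's Finch > Purple Finch > House Finch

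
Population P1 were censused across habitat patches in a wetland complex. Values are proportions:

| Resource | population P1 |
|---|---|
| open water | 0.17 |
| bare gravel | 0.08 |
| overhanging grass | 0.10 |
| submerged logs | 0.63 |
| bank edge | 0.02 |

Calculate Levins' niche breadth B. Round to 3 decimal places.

Σpᵢ² = 0.17² + 0.08² + 0.10² + 0.63² + 0.02² = 0.0289 + 0.0064 + 0.0100 + 0.3969 + 0.0004 = 0.4426
B = 1 / 0.4426 = 2.25938

2.259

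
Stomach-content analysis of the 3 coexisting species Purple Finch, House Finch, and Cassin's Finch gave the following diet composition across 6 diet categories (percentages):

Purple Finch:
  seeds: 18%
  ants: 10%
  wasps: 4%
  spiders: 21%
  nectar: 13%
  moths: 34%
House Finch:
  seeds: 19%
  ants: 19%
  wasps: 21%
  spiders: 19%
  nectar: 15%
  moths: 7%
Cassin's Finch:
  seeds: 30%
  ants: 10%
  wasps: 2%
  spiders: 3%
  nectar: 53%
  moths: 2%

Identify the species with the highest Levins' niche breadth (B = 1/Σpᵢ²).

Convert percentages to proportions (divide by 100).
Σp_Purpᵢ² = 0.18² + 0.10² + 0.04² + 0.21² + 0.13² + 0.34² = 0.0324 + 0.0100 + 0.0016 + 0.0441 + 0.0169 + 0.1156 = 0.2206
B_Purp = 1 / 0.2206 = 4.5331
Σp_Housᵢ² = 0.19² + 0.19² + 0.21² + 0.19² + 0.15² + 0.07² = 0.0361 + 0.0361 + 0.0441 + 0.0361 + 0.0225 + 0.0049 = 0.1798
B_Hous = 1 / 0.1798 = 5.5617
Σp_Cassᵢ² = 0.30² + 0.10² + 0.02² + 0.03² + 0.53² + 0.02² = 0.0900 + 0.0100 + 0.0004 + 0.0009 + 0.2809 + 0.0004 = 0.3826
B_Cass = 1 / 0.3826 = 2.6137
Highest B → broadest niche (most generalist): House Finch (B = 5.56).

House Finch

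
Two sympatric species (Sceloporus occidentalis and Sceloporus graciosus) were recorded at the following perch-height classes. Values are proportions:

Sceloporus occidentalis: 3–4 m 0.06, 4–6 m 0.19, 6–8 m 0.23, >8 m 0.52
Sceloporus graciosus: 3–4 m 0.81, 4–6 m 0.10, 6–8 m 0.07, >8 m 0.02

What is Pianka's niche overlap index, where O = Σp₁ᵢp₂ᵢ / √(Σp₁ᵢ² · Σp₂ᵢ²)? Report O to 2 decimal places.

0.19

Σ p₁ᵢp₂ᵢ = 0.0486 + 0.0190 + 0.0161 + 0.0104 = 0.0941
Σp_1ᵢ² = 0.06² + 0.19² + 0.23² + 0.52² = 0.0036 + 0.0361 + 0.0529 + 0.2704 = 0.3630
Σp_2ᵢ² = 0.81² + 0.10² + 0.07² + 0.02² = 0.6561 + 0.0100 + 0.0049 + 0.0004 = 0.6714
O = 0.0941 / √(0.3630 × 0.6714) = 0.0941 / 0.49368 = 0.1906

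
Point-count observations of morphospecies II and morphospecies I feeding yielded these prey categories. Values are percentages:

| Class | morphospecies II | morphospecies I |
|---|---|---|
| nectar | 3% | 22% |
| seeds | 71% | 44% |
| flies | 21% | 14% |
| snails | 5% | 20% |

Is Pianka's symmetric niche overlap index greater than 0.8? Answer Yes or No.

Yes

Convert percentages to proportions (divide by 100).
Σ p₁ᵢp₂ᵢ = 0.0066 + 0.3124 + 0.0294 + 0.0100 = 0.3584
Σp_1ᵢ² = 0.03² + 0.71² + 0.21² + 0.05² = 0.0009 + 0.5041 + 0.0441 + 0.0025 = 0.5516
Σp_2ᵢ² = 0.22² + 0.44² + 0.14² + 0.20² = 0.0484 + 0.1936 + 0.0196 + 0.0400 = 0.3016
O = 0.3584 / √(0.5516 × 0.3016) = 0.3584 / 0.40788 = 0.8787
O = 0.8787 > 0.8 → Yes.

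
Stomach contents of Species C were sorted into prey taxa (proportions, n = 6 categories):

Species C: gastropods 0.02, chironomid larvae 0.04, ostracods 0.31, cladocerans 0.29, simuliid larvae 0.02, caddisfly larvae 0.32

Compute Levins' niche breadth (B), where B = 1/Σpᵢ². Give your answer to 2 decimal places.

3.51

Σpᵢ² = 0.02² + 0.04² + 0.31² + 0.29² + 0.02² + 0.32² = 0.0004 + 0.0016 + 0.0961 + 0.0841 + 0.0004 + 0.1024 = 0.2850
B = 1 / 0.2850 = 3.5088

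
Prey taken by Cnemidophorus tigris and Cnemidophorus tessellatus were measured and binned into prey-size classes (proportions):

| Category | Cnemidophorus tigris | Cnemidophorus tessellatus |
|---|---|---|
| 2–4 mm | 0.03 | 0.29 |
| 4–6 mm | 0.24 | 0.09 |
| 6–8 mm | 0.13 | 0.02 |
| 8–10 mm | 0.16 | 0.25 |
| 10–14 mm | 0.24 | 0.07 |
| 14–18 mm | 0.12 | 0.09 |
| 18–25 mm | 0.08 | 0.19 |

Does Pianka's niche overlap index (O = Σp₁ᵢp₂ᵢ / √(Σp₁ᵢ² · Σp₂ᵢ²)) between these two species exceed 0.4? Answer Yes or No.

Yes

Σ p₁ᵢp₂ᵢ = 0.0087 + 0.0216 + 0.0026 + 0.0400 + 0.0168 + 0.0108 + 0.0152 = 0.1157
Σp_1ᵢ² = 0.03² + 0.24² + 0.13² + 0.16² + 0.24² + 0.12² + 0.08² = 0.0009 + 0.0576 + 0.0169 + 0.0256 + 0.0576 + 0.0144 + 0.0064 = 0.1794
Σp_2ᵢ² = 0.29² + 0.09² + 0.02² + 0.25² + 0.07² + 0.09² + 0.19² = 0.0841 + 0.0081 + 0.0004 + 0.0625 + 0.0049 + 0.0081 + 0.0361 = 0.2042
O = 0.1157 / √(0.1794 × 0.2042) = 0.1157 / 0.19140 = 0.6045
O = 0.6045 > 0.4 → Yes.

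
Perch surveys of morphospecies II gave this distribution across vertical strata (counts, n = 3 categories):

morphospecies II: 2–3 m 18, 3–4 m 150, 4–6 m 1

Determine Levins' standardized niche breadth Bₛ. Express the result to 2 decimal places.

Proportions for morphospecies II (n=169): 18/169=0.1065, 150/169=0.8876, 1/169=0.0059
Σpᵢ² = 0.1065² + 0.8876² + 0.0059² = 0.011342 + 0.787834 + 0.000035 = 0.799211
B = 1 / 0.799211 = 1.2512
Bₛ = (B − 1)/(n − 1) = (1.2512 − 1)/(3 − 1) = 0.2512/2 = 0.1256

0.13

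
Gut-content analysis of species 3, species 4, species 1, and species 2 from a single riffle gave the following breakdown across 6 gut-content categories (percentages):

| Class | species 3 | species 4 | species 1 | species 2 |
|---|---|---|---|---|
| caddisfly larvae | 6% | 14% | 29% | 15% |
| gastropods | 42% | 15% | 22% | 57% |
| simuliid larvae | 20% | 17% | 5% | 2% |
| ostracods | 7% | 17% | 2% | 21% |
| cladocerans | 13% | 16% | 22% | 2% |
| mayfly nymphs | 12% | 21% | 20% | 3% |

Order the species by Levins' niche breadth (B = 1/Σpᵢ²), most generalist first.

Convert percentages to proportions (divide by 100).
Σp_3ᵢ² = 0.06² + 0.42² + 0.20² + 0.07² + 0.13² + 0.12² = 0.0036 + 0.1764 + 0.0400 + 0.0049 + 0.0169 + 0.0144 = 0.2562
B_3 = 1 / 0.2562 = 3.9032
Σp_4ᵢ² = 0.14² + 0.15² + 0.17² + 0.17² + 0.16² + 0.21² = 0.0196 + 0.0225 + 0.0289 + 0.0289 + 0.0256 + 0.0441 = 0.1696
B_4 = 1 / 0.1696 = 5.8962
Σp_1ᵢ² = 0.29² + 0.22² + 0.05² + 0.02² + 0.22² + 0.20² = 0.0841 + 0.0484 + 0.0025 + 0.0004 + 0.0484 + 0.0400 = 0.2238
B_1 = 1 / 0.2238 = 4.4683
Σp_2ᵢ² = 0.15² + 0.57² + 0.02² + 0.21² + 0.02² + 0.03² = 0.0225 + 0.3249 + 0.0004 + 0.0441 + 0.0004 + 0.0009 = 0.3932
B_2 = 1 / 0.3932 = 2.5432
Ranking by B (broadest → narrowest): species 4 (5.90) > species 1 (4.47) > species 3 (3.90) > species 2 (2.54)

species 4 > species 1 > species 3 > species 2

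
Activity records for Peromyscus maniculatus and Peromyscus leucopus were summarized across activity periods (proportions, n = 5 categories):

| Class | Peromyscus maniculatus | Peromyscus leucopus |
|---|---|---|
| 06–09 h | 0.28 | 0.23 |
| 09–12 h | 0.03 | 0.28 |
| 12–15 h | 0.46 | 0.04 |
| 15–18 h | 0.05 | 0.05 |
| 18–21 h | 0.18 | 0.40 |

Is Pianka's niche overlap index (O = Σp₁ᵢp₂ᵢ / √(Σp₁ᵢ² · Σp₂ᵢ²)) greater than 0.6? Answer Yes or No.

No

Σ p₁ᵢp₂ᵢ = 0.0644 + 0.0084 + 0.0184 + 0.0025 + 0.0720 = 0.1657
Σp_1ᵢ² = 0.28² + 0.03² + 0.46² + 0.05² + 0.18² = 0.0784 + 0.0009 + 0.2116 + 0.0025 + 0.0324 = 0.3258
Σp_2ᵢ² = 0.23² + 0.28² + 0.04² + 0.05² + 0.40² = 0.0529 + 0.0784 + 0.0016 + 0.0025 + 0.1600 = 0.2954
O = 0.1657 / √(0.3258 × 0.2954) = 0.1657 / 0.31023 = 0.5341
O = 0.5341 < 0.6 → No.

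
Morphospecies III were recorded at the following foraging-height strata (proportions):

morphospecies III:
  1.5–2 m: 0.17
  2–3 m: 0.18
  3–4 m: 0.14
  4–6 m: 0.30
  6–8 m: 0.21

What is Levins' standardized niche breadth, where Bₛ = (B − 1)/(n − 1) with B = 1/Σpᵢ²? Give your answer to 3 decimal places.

0.913

Σpᵢ² = 0.17² + 0.18² + 0.14² + 0.30² + 0.21² = 0.0289 + 0.0324 + 0.0196 + 0.0900 + 0.0441 = 0.2150
B = 1 / 0.2150 = 4.65116
Bₛ = (B − 1)/(n − 1) = (4.65116 − 1)/(5 − 1) = 3.65116/4 = 0.91279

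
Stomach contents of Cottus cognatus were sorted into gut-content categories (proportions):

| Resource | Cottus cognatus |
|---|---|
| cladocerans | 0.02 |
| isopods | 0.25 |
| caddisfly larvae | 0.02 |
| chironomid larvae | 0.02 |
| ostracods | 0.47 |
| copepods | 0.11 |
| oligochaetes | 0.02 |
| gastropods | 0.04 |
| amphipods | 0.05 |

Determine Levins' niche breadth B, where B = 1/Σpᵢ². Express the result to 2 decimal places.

Σpᵢ² = 0.02² + 0.25² + 0.02² + 0.02² + 0.47² + 0.11² + 0.02² + 0.04² + 0.05² = 0.0004 + 0.0625 + 0.0004 + 0.0004 + 0.2209 + 0.0121 + 0.0004 + 0.0016 + 0.0025 = 0.3012
B = 1 / 0.3012 = 3.3201

3.32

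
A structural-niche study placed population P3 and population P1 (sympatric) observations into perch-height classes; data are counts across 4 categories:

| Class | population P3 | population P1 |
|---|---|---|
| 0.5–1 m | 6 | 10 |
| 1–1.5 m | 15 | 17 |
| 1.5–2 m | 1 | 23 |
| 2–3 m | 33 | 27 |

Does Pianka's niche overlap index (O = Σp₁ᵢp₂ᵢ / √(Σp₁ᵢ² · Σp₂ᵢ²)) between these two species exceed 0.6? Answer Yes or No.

Proportions for population P3 (n=55): 6/55=0.1091, 15/55=0.2727, 1/55=0.0182, 33/55=0.6000
Proportions for population P1 (n=77): 10/77=0.1299, 17/77=0.2208, 23/77=0.2987, 27/77=0.3506
Σ p₁ᵢp₂ᵢ = 0.014172 + 0.060212 + 0.005436 + 0.210360 = 0.290180
Σp_1ᵢ² = 0.1091² + 0.2727² + 0.0182² + 0.6000² = 0.011903 + 0.074365 + 0.000331 + 0.360000 = 0.446599
Σp_2ᵢ² = 0.1299² + 0.2208² + 0.2987² + 0.3506² = 0.016874 + 0.048753 + 0.089222 + 0.122920 = 0.277769
O = 0.290180 / √(0.446599 × 0.277769) = 0.290180 / 0.3522093 = 0.8239
O = 0.8239 > 0.6 → Yes.

Yes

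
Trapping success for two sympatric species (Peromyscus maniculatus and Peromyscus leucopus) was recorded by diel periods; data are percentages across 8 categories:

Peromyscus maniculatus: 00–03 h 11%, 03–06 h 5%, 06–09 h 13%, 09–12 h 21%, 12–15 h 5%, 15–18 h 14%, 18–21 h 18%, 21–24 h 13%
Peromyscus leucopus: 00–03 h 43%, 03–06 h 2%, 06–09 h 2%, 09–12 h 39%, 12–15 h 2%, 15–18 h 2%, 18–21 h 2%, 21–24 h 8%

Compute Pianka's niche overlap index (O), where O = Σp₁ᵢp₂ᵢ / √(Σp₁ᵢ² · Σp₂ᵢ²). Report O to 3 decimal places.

0.668

Convert percentages to proportions (divide by 100).
Σ p₁ᵢp₂ᵢ = 0.0473 + 0.0010 + 0.0026 + 0.0819 + 0.0010 + 0.0028 + 0.0036 + 0.0104 = 0.1506
Σp_1ᵢ² = 0.11² + 0.05² + 0.13² + 0.21² + 0.05² + 0.14² + 0.18² + 0.13² = 0.0121 + 0.0025 + 0.0169 + 0.0441 + 0.0025 + 0.0196 + 0.0324 + 0.0169 = 0.1470
Σp_2ᵢ² = 0.43² + 0.02² + 0.02² + 0.39² + 0.02² + 0.02² + 0.02² + 0.08² = 0.1849 + 0.0004 + 0.0004 + 0.1521 + 0.0004 + 0.0004 + 0.0004 + 0.0064 = 0.3454
O = 0.1506 / √(0.1470 × 0.3454) = 0.1506 / 0.225330 = 0.66835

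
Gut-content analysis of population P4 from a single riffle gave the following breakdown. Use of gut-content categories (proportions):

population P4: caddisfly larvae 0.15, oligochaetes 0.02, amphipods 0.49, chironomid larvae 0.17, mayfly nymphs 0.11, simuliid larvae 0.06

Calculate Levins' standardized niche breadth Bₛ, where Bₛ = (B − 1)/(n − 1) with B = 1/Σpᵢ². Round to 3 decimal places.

0.450

Σpᵢ² = 0.15² + 0.02² + 0.49² + 0.17² + 0.11² + 0.06² = 0.0225 + 0.0004 + 0.2401 + 0.0289 + 0.0121 + 0.0036 = 0.3076
B = 1 / 0.3076 = 3.25098
Bₛ = (B − 1)/(n − 1) = (3.25098 − 1)/(6 − 1) = 2.25098/5 = 0.45020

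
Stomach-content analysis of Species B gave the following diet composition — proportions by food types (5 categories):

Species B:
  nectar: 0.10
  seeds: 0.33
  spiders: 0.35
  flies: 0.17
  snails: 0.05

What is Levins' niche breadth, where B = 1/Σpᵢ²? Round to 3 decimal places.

3.666

Σpᵢ² = 0.10² + 0.33² + 0.35² + 0.17² + 0.05² = 0.0100 + 0.1089 + 0.1225 + 0.0289 + 0.0025 = 0.2728
B = 1 / 0.2728 = 3.66569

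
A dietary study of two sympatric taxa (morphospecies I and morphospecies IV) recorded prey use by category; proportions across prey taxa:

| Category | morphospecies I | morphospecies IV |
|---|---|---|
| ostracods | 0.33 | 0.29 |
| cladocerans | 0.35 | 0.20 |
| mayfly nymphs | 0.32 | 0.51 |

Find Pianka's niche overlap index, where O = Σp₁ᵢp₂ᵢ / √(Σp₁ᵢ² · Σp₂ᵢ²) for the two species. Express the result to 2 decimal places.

0.92

Σ p₁ᵢp₂ᵢ = 0.0957 + 0.0700 + 0.1632 = 0.3289
Σp_1ᵢ² = 0.33² + 0.35² + 0.32² = 0.1089 + 0.1225 + 0.1024 = 0.3338
Σp_2ᵢ² = 0.29² + 0.20² + 0.51² = 0.0841 + 0.0400 + 0.2601 = 0.3842
O = 0.3289 / √(0.3338 × 0.3842) = 0.3289 / 0.35811 = 0.9184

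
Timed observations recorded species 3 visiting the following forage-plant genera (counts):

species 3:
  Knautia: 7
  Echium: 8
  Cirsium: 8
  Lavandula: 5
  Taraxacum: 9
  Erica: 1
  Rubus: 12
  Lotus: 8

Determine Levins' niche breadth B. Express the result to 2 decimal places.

6.84

Proportions for species 3 (n=58): 7/58=0.1207, 8/58=0.1379, 8/58=0.1379, 5/58=0.0862, 9/58=0.1552, 1/58=0.0172, 12/58=0.2069, 8/58=0.1379
Σpᵢ² = 0.1207² + 0.1379² + 0.1379² + 0.0862² + 0.1552² + 0.0172² + 0.2069² + 0.1379² = 0.014568 + 0.019016 + 0.019016 + 0.007430 + 0.024087 + 0.000296 + 0.042808 + 0.019016 = 0.146237
B = 1 / 0.146237 = 6.8382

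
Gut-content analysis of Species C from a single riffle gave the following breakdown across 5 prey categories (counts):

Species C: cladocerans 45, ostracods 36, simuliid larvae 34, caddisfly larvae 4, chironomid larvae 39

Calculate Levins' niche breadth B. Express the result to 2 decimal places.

Proportions for Species C (n=158): 45/158=0.2848, 36/158=0.2278, 34/158=0.2152, 4/158=0.0253, 39/158=0.2468
Σpᵢ² = 0.2848² + 0.2278² + 0.2152² + 0.0253² + 0.2468² = 0.081111 + 0.051893 + 0.046311 + 0.000640 + 0.060910 = 0.240865
B = 1 / 0.240865 = 4.1517

4.15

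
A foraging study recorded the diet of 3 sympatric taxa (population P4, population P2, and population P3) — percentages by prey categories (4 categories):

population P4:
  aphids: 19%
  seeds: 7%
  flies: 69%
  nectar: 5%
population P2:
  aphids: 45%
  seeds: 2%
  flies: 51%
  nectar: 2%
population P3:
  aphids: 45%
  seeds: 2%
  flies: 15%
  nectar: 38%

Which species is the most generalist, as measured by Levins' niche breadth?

population P3

Convert percentages to proportions (divide by 100).
Σp_P4ᵢ² = 0.19² + 0.07² + 0.69² + 0.05² = 0.0361 + 0.0049 + 0.4761 + 0.0025 = 0.5196
B_P4 = 1 / 0.5196 = 1.9246
Σp_P2ᵢ² = 0.45² + 0.02² + 0.51² + 0.02² = 0.2025 + 0.0004 + 0.2601 + 0.0004 = 0.4634
B_P2 = 1 / 0.4634 = 2.1580
Σp_P3ᵢ² = 0.45² + 0.02² + 0.15² + 0.38² = 0.2025 + 0.0004 + 0.0225 + 0.1444 = 0.3698
B_P3 = 1 / 0.3698 = 2.7042
Highest B → broadest niche (most generalist): population P3 (B = 2.70).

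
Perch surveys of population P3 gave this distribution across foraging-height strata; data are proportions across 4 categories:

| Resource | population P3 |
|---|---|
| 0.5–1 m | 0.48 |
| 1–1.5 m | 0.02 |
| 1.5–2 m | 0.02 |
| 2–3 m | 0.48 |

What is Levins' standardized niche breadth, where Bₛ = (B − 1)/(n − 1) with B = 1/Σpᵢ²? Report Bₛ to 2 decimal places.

Σpᵢ² = 0.48² + 0.02² + 0.02² + 0.48² = 0.2304 + 0.0004 + 0.0004 + 0.2304 = 0.4616
B = 1 / 0.4616 = 2.1664
Bₛ = (B − 1)/(n − 1) = (2.1664 − 1)/(4 − 1) = 1.1664/3 = 0.3888

0.39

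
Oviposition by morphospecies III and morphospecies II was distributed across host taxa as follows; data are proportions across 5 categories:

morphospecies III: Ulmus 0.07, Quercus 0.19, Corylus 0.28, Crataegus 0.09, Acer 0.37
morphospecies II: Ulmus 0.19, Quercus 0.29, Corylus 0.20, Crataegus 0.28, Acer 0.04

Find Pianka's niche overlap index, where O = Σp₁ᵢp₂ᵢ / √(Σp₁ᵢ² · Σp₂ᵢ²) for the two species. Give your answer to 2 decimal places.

0.65

Σ p₁ᵢp₂ᵢ = 0.0133 + 0.0551 + 0.0560 + 0.0252 + 0.0148 = 0.1644
Σp_1ᵢ² = 0.07² + 0.19² + 0.28² + 0.09² + 0.37² = 0.0049 + 0.0361 + 0.0784 + 0.0081 + 0.1369 = 0.2644
Σp_2ᵢ² = 0.19² + 0.29² + 0.20² + 0.28² + 0.04² = 0.0361 + 0.0841 + 0.0400 + 0.0784 + 0.0016 = 0.2402
O = 0.1644 / √(0.2644 × 0.2402) = 0.1644 / 0.25201 = 0.6524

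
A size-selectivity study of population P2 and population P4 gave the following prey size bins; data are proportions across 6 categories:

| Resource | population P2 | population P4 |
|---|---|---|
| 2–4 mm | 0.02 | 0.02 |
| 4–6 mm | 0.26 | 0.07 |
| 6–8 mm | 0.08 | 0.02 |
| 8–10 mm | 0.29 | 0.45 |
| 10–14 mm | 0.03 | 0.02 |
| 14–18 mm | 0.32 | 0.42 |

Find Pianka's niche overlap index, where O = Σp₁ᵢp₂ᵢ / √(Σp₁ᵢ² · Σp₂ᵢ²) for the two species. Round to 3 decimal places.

Σ p₁ᵢp₂ᵢ = 0.0004 + 0.0182 + 0.0016 + 0.1305 + 0.0006 + 0.1344 = 0.2857
Σp_1ᵢ² = 0.02² + 0.26² + 0.08² + 0.29² + 0.03² + 0.32² = 0.0004 + 0.0676 + 0.0064 + 0.0841 + 0.0009 + 0.1024 = 0.2618
Σp_2ᵢ² = 0.02² + 0.07² + 0.02² + 0.45² + 0.02² + 0.42² = 0.0004 + 0.0049 + 0.0004 + 0.2025 + 0.0004 + 0.1764 = 0.3850
O = 0.2857 / √(0.2618 × 0.3850) = 0.2857 / 0.317479 = 0.89990

0.900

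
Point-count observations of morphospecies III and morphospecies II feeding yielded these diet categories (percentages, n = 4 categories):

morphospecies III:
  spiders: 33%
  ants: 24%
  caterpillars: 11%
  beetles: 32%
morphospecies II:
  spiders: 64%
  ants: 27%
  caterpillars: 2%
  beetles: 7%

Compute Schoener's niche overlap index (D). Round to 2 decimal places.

0.66

Convert percentages to proportions (divide by 100).
Σ|p₁ᵢ − p₂ᵢ| = 0.31 + 0.03 + 0.09 + 0.25 = 0.68
D = 1 − ½ × 0.68 = 1 − 0.340 = 0.6600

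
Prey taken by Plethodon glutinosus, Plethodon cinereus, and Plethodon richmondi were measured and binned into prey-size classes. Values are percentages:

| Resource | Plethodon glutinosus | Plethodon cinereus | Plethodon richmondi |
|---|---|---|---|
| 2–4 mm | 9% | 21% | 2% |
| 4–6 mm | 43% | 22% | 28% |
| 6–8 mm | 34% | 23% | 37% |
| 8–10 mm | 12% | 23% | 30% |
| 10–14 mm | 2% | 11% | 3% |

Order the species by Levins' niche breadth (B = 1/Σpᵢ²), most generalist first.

Convert percentages to proportions (divide by 100).
Σp_glutᵢ² = 0.09² + 0.43² + 0.34² + 0.12² + 0.02² = 0.0081 + 0.1849 + 0.1156 + 0.0144 + 0.0004 = 0.3234
B_glut = 1 / 0.3234 = 3.0921
Σp_cineᵢ² = 0.21² + 0.22² + 0.23² + 0.23² + 0.11² = 0.0441 + 0.0484 + 0.0529 + 0.0529 + 0.0121 = 0.2104
B_cine = 1 / 0.2104 = 4.7529
Σp_richᵢ² = 0.02² + 0.28² + 0.37² + 0.30² + 0.03² = 0.0004 + 0.0784 + 0.1369 + 0.0900 + 0.0009 = 0.3066
B_rich = 1 / 0.3066 = 3.2616
Ranking by B (broadest → narrowest): Plethodon cinereus (4.75) > Plethodon richmondi (3.26) > Plethodon glutinosus (3.09)

Plethodon cinereus > Plethodon richmondi > Plethodon glutinosus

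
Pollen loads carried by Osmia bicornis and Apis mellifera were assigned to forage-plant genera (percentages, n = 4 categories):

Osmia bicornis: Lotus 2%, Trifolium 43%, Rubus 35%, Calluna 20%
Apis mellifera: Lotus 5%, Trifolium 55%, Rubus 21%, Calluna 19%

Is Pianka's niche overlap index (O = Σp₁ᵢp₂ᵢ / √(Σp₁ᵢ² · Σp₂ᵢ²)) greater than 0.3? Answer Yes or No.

Convert percentages to proportions (divide by 100).
Σ p₁ᵢp₂ᵢ = 0.0010 + 0.2365 + 0.0735 + 0.0380 = 0.3490
Σp_1ᵢ² = 0.02² + 0.43² + 0.35² + 0.20² = 0.0004 + 0.1849 + 0.1225 + 0.0400 = 0.3478
Σp_2ᵢ² = 0.05² + 0.55² + 0.21² + 0.19² = 0.0025 + 0.3025 + 0.0441 + 0.0361 = 0.3852
O = 0.3490 / √(0.3478 × 0.3852) = 0.3490 / 0.36602 = 0.9535
O = 0.9535 > 0.3 → Yes.

Yes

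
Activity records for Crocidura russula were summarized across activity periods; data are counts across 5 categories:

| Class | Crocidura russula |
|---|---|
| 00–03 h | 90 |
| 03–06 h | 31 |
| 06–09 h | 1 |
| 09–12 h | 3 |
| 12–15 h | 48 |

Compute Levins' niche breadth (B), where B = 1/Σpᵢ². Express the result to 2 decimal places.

Proportions for Crocidura russula (n=173): 90/173=0.5202, 31/173=0.1792, 1/173=0.0058, 3/173=0.0173, 48/173=0.2775
Σpᵢ² = 0.5202² + 0.1792² + 0.0058² + 0.0173² + 0.2775² = 0.270608 + 0.032113 + 0.000034 + 0.000299 + 0.077006 = 0.380060
B = 1 / 0.380060 = 2.6312

2.63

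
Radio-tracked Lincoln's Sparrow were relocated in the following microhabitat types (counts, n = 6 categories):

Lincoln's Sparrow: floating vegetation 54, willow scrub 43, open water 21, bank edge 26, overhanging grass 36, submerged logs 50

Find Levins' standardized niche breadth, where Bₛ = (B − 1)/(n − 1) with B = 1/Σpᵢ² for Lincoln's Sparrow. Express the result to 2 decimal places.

Proportions for Lincoln's Sparrow (n=230): 54/230=0.2348, 43/230=0.1870, 21/230=0.0913, 26/230=0.1130, 36/230=0.1565, 50/230=0.2174
Σpᵢ² = 0.2348² + 0.1870² + 0.0913² + 0.1130² + 0.1565² + 0.2174² = 0.055131 + 0.034969 + 0.008336 + 0.012769 + 0.024492 + 0.047263 = 0.182960
B = 1 / 0.182960 = 5.4657
Bₛ = (B − 1)/(n − 1) = (5.4657 − 1)/(6 − 1) = 4.4657/5 = 0.8931

0.89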